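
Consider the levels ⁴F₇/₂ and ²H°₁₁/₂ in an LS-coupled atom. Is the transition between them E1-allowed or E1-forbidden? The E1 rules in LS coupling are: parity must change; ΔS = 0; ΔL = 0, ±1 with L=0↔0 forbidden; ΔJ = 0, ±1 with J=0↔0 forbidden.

Initial level: S=3/2, L=3, J=7/2, parity even. Final level: S=1/2, L=5, J=11/2, parity odd.
Parity must change: even → odd — ok.
ΔS = 0: S: 3/2 → 1/2 — fails.
ΔL = 0, ±1 (not L=0↔0): L: 3 → 5, ΔL = +2 — fails.
ΔJ = 0, ±1 (not J=0↔0): J: 7/2 → 11/2, ΔJ = +2 — fails.
Rule(s) violated: ΔS, ΔL, ΔJ.

forbidden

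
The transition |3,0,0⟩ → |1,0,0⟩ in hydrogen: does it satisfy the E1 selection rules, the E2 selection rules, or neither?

neither

Δl = 0 − 0 = +0; l_i + l_f = 0.
Δm_l = +0.
E1 (Δl = ±1, |Δm_l| ≤ 1): not satisfied.
E2 (Δl = 0,±2, l_i+l_f ≥ 2, |Δm_l| ≤ 2): not satisfied.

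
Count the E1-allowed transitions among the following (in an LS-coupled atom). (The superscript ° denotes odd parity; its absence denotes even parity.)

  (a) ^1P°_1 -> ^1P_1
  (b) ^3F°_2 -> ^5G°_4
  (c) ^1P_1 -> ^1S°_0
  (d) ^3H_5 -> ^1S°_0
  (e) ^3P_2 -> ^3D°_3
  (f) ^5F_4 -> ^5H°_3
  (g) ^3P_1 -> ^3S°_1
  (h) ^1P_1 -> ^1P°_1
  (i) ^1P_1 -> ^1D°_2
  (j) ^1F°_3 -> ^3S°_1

(a) allowed
(b) forbidden (parity, ΔS, ΔJ fail)
(c) allowed
(d) forbidden (ΔS, ΔL, ΔJ fail)
(e) allowed
(f) forbidden (ΔL fails)
(g) allowed
(h) allowed
(i) allowed
(j) forbidden (parity, ΔS, ΔL, ΔJ fail)
Total allowed: 6 of 10.

6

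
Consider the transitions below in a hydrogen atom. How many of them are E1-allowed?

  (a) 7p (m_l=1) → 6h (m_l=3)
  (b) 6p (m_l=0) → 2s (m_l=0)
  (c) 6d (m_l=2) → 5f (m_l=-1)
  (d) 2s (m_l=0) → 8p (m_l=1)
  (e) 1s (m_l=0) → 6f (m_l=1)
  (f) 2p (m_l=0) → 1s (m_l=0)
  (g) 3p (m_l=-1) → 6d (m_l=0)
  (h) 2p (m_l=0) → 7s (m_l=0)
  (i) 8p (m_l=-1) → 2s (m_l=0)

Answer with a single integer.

6

(a) forbidden — Δl = +4 (E1 requires Δl = ±1); Δm_l = +2 (E1 requires Δm_l = 0, ±1)
(b) allowed
(c) forbidden — Δm_l = -3 (E1 requires Δm_l = 0, ±1)
(d) allowed
(e) forbidden — Δl = +3 (E1 requires Δl = ±1)
(f) allowed
(g) allowed
(h) allowed
(i) allowed
Total allowed: 6 of 9.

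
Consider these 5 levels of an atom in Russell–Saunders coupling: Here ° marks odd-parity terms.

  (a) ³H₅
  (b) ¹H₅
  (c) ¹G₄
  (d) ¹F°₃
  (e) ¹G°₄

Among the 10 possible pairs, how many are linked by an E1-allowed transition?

3

(a)–(b): forbidden (parity, ΔS).
(a)–(c): forbidden (parity, ΔS).
(a)–(d): forbidden (ΔS, ΔL, ΔJ).
(a)–(e): forbidden (ΔS).
(b)–(c): forbidden (parity).
(b)–(d): forbidden (ΔL, ΔJ).
(b)–(e): allowed.
(c)–(d): allowed.
(c)–(e): allowed.
(d)–(e): forbidden (parity).
Allowed pairs: 3 of 10.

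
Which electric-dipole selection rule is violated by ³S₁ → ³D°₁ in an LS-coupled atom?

the ΔL = 0, ±1 rule

Reading off the term symbols: S 1→1, L 0→2, J 1→1, parity even→odd.
Parity must change: even → odd — satisfied.
ΔS = 0: S: 1 → 1 — satisfied.
ΔL = 0, ±1 (not L=0↔0): L: 0 → 2, ΔL = +2 — violated.
ΔJ = 0, ±1 (not J=0↔0): J: 1 → 1, ΔJ = +0 — satisfied.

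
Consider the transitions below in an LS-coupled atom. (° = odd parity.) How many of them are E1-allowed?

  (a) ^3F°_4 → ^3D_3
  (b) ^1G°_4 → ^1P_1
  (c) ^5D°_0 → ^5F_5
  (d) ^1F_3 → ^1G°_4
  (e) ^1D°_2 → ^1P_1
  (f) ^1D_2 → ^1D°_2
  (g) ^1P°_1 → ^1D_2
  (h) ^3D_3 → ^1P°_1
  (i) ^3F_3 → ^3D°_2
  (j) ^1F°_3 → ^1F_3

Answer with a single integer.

(a) allowed
(b) forbidden (ΔL, ΔJ fail)
(c) forbidden (ΔJ fails)
(d) allowed
(e) allowed
(f) allowed
(g) allowed
(h) forbidden (ΔS, ΔJ fail)
(i) allowed
(j) allowed
Total allowed: 7 of 10.

7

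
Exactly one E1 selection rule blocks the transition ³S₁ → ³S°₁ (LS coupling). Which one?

the L=0 ↔ L=0 exclusion

Reading off the term symbols: S 1→1, L 0→0, J 1→1, parity even→odd.
Parity must change: even → odd — ✓.
ΔS = 0: S: 1 → 1 — ✓.
ΔL = 0, ±1 (not L=0↔0): L: 0 → 0, ΔL = +0 — ✗.
ΔJ = 0, ±1 (not J=0↔0): J: 1 → 1, ΔJ = +0 — ✓.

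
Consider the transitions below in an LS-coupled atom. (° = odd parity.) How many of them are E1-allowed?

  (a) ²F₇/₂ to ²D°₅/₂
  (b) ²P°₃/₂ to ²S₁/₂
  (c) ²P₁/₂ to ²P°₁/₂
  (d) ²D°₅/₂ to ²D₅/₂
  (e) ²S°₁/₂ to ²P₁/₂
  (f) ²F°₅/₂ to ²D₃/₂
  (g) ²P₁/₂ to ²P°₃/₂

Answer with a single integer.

(a) allowed
(b) allowed
(c) allowed
(d) allowed
(e) allowed
(f) allowed
(g) allowed
Total allowed: 7 of 7.

7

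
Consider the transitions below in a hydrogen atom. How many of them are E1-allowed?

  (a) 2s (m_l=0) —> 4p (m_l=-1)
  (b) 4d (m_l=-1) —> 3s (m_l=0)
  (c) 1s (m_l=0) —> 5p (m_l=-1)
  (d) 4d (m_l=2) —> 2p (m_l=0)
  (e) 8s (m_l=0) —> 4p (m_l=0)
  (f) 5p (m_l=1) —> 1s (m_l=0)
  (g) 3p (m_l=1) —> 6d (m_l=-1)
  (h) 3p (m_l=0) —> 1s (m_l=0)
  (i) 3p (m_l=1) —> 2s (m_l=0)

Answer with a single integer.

6

(a) allowed
(b) forbidden — Δl = -2 (E1 requires Δl = ±1)
(c) allowed
(d) forbidden — Δm_l = -2 (E1 requires Δm_l = 0, ±1)
(e) allowed
(f) allowed
(g) forbidden — Δm_l = -2 (E1 requires Δm_l = 0, ±1)
(h) allowed
(i) allowed
Total allowed: 6 of 9.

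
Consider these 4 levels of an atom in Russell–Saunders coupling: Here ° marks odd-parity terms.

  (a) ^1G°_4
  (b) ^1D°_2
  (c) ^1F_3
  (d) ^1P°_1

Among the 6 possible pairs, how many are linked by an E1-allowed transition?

2

(a)–(b): forbidden (parity, ΔL, ΔJ).
(a)–(c): allowed.
(a)–(d): forbidden (parity, ΔL, ΔJ).
(b)–(c): allowed.
(b)–(d): forbidden (parity).
(c)–(d): forbidden (ΔL, ΔJ).
Allowed pairs: 2 of 6.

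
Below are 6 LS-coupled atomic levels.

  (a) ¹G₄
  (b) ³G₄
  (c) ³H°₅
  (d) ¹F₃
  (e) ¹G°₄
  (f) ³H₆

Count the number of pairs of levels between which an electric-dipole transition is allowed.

(a)–(b): forbidden (parity, ΔS).
(a)–(c): forbidden (ΔS).
(a)–(d): forbidden (parity).
(a)–(e): allowed.
(a)–(f): forbidden (parity, ΔS, ΔJ).
(b)–(c): allowed.
(b)–(d): forbidden (parity, ΔS).
(b)–(e): forbidden (ΔS).
(b)–(f): forbidden (parity, ΔJ).
(c)–(d): forbidden (ΔS, ΔL, ΔJ).
(c)–(e): forbidden (parity, ΔS).
(c)–(f): allowed.
(d)–(e): allowed.
(d)–(f): forbidden (parity, ΔS, ΔL, ΔJ).
(e)–(f): forbidden (ΔS, ΔJ).
Allowed pairs: 4 of 15.

4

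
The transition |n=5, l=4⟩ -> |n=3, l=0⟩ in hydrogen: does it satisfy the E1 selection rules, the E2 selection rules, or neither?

neither

Δl = 0 − 4 = -4; l_i + l_f = 4.
E1 (Δl = ±1): not satisfied.
E2 (Δl = 0,±2, l_i+l_f ≥ 2): not satisfied.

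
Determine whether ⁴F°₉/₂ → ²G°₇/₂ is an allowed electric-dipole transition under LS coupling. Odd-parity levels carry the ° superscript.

forbidden

Initial level: S=3/2, L=3, J=9/2, parity odd. Final level: S=1/2, L=4, J=7/2, parity odd.
ΔJ = 0, ±1 (not J=0↔0): J: 9/2 → 7/2, ΔJ = -1 — ok.
ΔS = 0: S: 3/2 → 1/2 — fails.
ΔL = 0, ±1 (not L=0↔0): L: 3 → 4, ΔL = +1 — ok.
Parity must change: odd → odd — fails.
Rule(s) violated: parity, ΔS.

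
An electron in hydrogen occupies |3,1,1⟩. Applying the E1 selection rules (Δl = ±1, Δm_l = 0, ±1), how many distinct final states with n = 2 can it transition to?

1

E1 requires Δl = ±1, so l_f ∈ {0, 2}; with 0 ≤ l_f ≤ n_f−1 = 1, the allowed l_f values are {0}.
For l_f = 0: m_f ∈ {m_i−1, m_i, m_i+1} ∩ [−0, 0] = {0} → 1 state.
Total: 1.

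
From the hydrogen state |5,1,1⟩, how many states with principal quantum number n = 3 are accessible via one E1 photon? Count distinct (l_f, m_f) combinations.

4

E1 requires Δl = ±1, so l_f ∈ {0, 2}; with 0 ≤ l_f ≤ n_f−1 = 2, the allowed l_f values are {0, 2}.
For l_f = 0: m_f ∈ {m_i−1, m_i, m_i+1} ∩ [−0, 0] = {0} → 1 state.
For l_f = 2: m_f ∈ {m_i−1, m_i, m_i+1} ∩ [−2, 2] = {0, 1, 2} → 3 states.
Total: 4.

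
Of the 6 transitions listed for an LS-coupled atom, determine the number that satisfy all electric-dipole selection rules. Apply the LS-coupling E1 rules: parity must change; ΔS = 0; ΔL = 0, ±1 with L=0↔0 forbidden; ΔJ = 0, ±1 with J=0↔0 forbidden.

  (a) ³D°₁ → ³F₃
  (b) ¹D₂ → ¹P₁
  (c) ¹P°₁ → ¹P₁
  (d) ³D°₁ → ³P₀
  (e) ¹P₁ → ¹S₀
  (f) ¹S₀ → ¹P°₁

3

(a) forbidden (ΔJ fails)
(b) forbidden (parity fails)
(c) allowed
(d) allowed
(e) forbidden (parity fails)
(f) allowed
Total allowed: 3 of 6.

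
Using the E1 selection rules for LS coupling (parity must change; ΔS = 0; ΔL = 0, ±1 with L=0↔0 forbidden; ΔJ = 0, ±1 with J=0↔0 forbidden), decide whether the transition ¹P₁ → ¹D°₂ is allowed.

allowed

Initial level: S=0, L=1, J=1, parity even. Final level: S=0, L=2, J=2, parity odd.
Parity must change: even → odd — satisfied.
ΔS = 0: S: 0 → 0 — satisfied.
ΔL = 0, ±1 (not L=0↔0): L: 1 → 2, ΔL = +1 — satisfied.
ΔJ = 0, ±1 (not J=0↔0): J: 1 → 2, ΔJ = +1 — satisfied.
All four E1 rules are satisfied.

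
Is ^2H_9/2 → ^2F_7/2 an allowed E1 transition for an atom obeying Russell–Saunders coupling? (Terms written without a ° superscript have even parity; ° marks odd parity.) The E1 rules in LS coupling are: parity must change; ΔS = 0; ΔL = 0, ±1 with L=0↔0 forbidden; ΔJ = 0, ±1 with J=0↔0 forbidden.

ΔJ = 0, ±1 (not J=0↔0): J: 9/2 → 7/2, ΔJ = -1 — ok.
Parity must change: even → even — fails.
ΔL = 0, ±1 (not L=0↔0): L: 5 → 3, ΔL = -2 — fails.
ΔS = 0: S: 1/2 → 1/2 — ok.
Rule(s) violated: parity, ΔL.

forbidden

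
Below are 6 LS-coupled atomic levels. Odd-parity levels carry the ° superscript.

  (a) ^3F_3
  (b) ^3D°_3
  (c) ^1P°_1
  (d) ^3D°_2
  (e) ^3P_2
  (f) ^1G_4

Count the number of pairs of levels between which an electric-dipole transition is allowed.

(a)–(b): allowed.
(a)–(c): forbidden (ΔS, ΔL, ΔJ).
(a)–(d): allowed.
(a)–(e): forbidden (parity, ΔL).
(a)–(f): forbidden (parity, ΔS).
(b)–(c): forbidden (parity, ΔS, ΔJ).
(b)–(d): forbidden (parity).
(b)–(e): allowed.
(b)–(f): forbidden (ΔS, ΔL).
(c)–(d): forbidden (parity, ΔS).
(c)–(e): forbidden (ΔS).
(c)–(f): forbidden (ΔL, ΔJ).
(d)–(e): allowed.
(d)–(f): forbidden (ΔS, ΔL, ΔJ).
(e)–(f): forbidden (parity, ΔS, ΔL, ΔJ).
Allowed pairs: 4 of 15.

4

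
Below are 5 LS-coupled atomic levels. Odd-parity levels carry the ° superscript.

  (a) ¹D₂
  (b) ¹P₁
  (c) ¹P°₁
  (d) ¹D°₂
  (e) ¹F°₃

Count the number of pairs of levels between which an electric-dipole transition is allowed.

(a)–(b): forbidden (parity).
(a)–(c): allowed.
(a)–(d): allowed.
(a)–(e): allowed.
(b)–(c): allowed.
(b)–(d): allowed.
(b)–(e): forbidden (ΔL, ΔJ).
(c)–(d): forbidden (parity).
(c)–(e): forbidden (parity, ΔL, ΔJ).
(d)–(e): forbidden (parity).
Allowed pairs: 5 of 10.

5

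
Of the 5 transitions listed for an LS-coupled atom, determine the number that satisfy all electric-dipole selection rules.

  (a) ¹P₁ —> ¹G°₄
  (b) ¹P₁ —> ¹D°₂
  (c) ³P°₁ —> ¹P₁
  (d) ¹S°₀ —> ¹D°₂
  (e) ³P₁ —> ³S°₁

2

(a) forbidden (ΔL, ΔJ fail)
(b) allowed
(c) forbidden (ΔS fails)
(d) forbidden (parity, ΔL, ΔJ fail)
(e) allowed
Total allowed: 2 of 5.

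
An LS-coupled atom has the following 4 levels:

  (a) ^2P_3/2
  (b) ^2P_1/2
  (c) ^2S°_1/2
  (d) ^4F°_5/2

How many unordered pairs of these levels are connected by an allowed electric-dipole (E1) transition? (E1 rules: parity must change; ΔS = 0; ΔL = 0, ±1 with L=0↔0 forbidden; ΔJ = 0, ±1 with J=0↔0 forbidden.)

2

(a)–(b): forbidden (parity).
(a)–(c): allowed.
(a)–(d): forbidden (ΔS, ΔL).
(b)–(c): allowed.
(b)–(d): forbidden (ΔS, ΔL, ΔJ).
(c)–(d): forbidden (parity, ΔS, ΔL, ΔJ).
Allowed pairs: 2 of 6.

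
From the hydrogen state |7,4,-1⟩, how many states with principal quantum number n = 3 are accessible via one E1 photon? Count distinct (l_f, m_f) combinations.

E1 requires l_f ∈ {3, 5}, but neither lies in [0, 2], so no final state is reachable.
Total: 0.

0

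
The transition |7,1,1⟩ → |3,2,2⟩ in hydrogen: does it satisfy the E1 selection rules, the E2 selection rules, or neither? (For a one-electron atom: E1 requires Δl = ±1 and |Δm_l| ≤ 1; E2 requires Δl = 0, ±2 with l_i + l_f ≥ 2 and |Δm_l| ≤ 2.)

Δl = 2 − 1 = +1; l_i + l_f = 3.
Δm_l = +1.
E1 (Δl = ±1, |Δm_l| ≤ 1): satisfied.
E2 (Δl = 0,±2, l_i+l_f ≥ 2, |Δm_l| ≤ 2): not satisfied.

E1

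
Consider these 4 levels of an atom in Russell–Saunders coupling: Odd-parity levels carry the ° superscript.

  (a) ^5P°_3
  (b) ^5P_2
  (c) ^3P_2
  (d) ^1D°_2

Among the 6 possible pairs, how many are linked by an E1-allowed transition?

(a)–(b): allowed.
(a)–(c): forbidden (ΔS).
(a)–(d): forbidden (parity, ΔS).
(b)–(c): forbidden (parity, ΔS).
(b)–(d): forbidden (ΔS).
(c)–(d): forbidden (ΔS).
Allowed pairs: 1 of 6.

1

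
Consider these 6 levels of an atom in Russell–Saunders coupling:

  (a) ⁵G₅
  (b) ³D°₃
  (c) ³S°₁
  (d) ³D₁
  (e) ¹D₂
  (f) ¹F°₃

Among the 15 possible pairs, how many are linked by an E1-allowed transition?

1

(a)–(b): forbidden (ΔS, ΔL, ΔJ).
(a)–(c): forbidden (ΔS, ΔL, ΔJ).
(a)–(d): forbidden (parity, ΔS, ΔL, ΔJ).
(a)–(e): forbidden (parity, ΔS, ΔL, ΔJ).
(a)–(f): forbidden (ΔS, ΔJ).
(b)–(c): forbidden (parity, ΔL, ΔJ).
(b)–(d): forbidden (ΔJ).
(b)–(e): forbidden (ΔS).
(b)–(f): forbidden (parity, ΔS).
(c)–(d): forbidden (ΔL).
(c)–(e): forbidden (ΔS, ΔL).
(c)–(f): forbidden (parity, ΔS, ΔL, ΔJ).
(d)–(e): forbidden (parity, ΔS).
(d)–(f): forbidden (ΔS, ΔJ).
(e)–(f): allowed.
Allowed pairs: 1 of 15.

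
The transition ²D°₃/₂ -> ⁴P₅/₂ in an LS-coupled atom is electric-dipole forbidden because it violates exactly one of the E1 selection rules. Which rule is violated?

Reading off the term symbols: S 1/2→3/2, L 2→1, J 3/2→5/2, parity odd→even.
Parity must change: odd → even — passes.
ΔS = 0: S: 1/2 → 3/2 — fails.
ΔL = 0, ±1 (not L=0↔0): L: 2 → 1, ΔL = -1 — passes.
ΔJ = 0, ±1 (not J=0↔0): J: 3/2 → 5/2, ΔJ = +1 — passes.

the ΔS = 0 rule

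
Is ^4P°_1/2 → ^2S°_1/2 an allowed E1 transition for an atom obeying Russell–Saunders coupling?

forbidden

Initial level: S=3/2, L=1, J=1/2, parity odd. Final level: S=1/2, L=0, J=1/2, parity odd.
Parity must change: odd → odd — ✗.
ΔS = 0: S: 3/2 → 1/2 — ✗.
ΔL = 0, ±1 (not L=0↔0): L: 1 → 0, ΔL = -1 — ✓.
ΔJ = 0, ±1 (not J=0↔0): J: 1/2 → 1/2, ΔJ = +0 — ✓.
Rule(s) violated: parity, ΔS.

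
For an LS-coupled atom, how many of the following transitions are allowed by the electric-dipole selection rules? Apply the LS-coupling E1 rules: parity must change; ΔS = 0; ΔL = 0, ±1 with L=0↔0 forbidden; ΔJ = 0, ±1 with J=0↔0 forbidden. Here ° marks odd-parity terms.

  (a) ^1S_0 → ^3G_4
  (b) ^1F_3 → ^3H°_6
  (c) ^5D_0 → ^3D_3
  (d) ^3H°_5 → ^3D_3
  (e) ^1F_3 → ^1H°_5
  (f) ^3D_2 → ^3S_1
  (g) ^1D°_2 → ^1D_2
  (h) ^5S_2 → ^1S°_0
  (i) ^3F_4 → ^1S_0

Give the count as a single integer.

1

(a) forbidden (parity, ΔS, ΔL, ΔJ fail)
(b) forbidden (ΔS, ΔL, ΔJ fail)
(c) forbidden (parity, ΔS, ΔJ fail)
(d) forbidden (ΔL, ΔJ fail)
(e) forbidden (ΔL, ΔJ fail)
(f) forbidden (parity, ΔL fail)
(g) allowed
(h) forbidden (ΔS, ΔL, ΔJ fail)
(i) forbidden (parity, ΔS, ΔL, ΔJ fail)
Total allowed: 1 of 9.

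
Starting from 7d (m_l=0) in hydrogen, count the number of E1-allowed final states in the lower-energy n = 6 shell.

6

E1 requires Δl = ±1, so l_f ∈ {1, 3}; with 0 ≤ l_f ≤ n_f−1 = 5, the allowed l_f values are {1, 3}.
For l_f = 1: m_f ∈ {m_i−1, m_i, m_i+1} ∩ [−1, 1] = {-1, 0, 1} → 3 states.
For l_f = 3: m_f ∈ {m_i−1, m_i, m_i+1} ∩ [−3, 3] = {-1, 0, 1} → 3 states.
Total: 6.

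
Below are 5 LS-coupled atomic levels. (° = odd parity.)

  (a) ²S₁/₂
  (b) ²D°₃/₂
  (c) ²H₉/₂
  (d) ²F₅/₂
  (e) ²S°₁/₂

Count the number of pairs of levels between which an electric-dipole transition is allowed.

(a)–(b): forbidden (ΔL).
(a)–(c): forbidden (parity, ΔL, ΔJ).
(a)–(d): forbidden (parity, ΔL, ΔJ).
(a)–(e): forbidden (ΔL).
(b)–(c): forbidden (ΔL, ΔJ).
(b)–(d): allowed.
(b)–(e): forbidden (parity, ΔL).
(c)–(d): forbidden (parity, ΔL, ΔJ).
(c)–(e): forbidden (ΔL, ΔJ).
(d)–(e): forbidden (ΔL, ΔJ).
Allowed pairs: 1 of 10.

1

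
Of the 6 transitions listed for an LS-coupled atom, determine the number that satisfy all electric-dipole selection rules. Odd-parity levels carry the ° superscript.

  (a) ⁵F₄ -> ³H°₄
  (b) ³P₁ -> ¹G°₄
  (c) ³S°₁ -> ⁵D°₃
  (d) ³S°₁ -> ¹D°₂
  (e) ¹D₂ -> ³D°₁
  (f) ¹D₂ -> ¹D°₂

(a) forbidden (ΔS, ΔL fail)
(b) forbidden (ΔS, ΔL, ΔJ fail)
(c) forbidden (parity, ΔS, ΔL, ΔJ fail)
(d) forbidden (parity, ΔS, ΔL fail)
(e) forbidden (ΔS fails)
(f) allowed
Total allowed: 1 of 6.

1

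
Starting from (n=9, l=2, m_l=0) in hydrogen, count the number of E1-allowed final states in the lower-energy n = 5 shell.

6

E1 requires Δl = ±1, so l_f ∈ {1, 3}; with 0 ≤ l_f ≤ n_f−1 = 4, the allowed l_f values are {1, 3}.
For l_f = 1: m_f ∈ {m_i−1, m_i, m_i+1} ∩ [−1, 1] = {-1, 0, 1} → 3 states.
For l_f = 3: m_f ∈ {m_i−1, m_i, m_i+1} ∩ [−3, 3] = {-1, 0, 1} → 3 states.
Total: 6.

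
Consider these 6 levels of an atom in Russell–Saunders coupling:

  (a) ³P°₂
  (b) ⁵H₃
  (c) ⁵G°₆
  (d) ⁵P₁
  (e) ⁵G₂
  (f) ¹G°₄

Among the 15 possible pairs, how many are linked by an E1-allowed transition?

0

(a)–(b): forbidden (ΔS, ΔL).
(a)–(c): forbidden (parity, ΔS, ΔL, ΔJ).
(a)–(d): forbidden (ΔS).
(a)–(e): forbidden (ΔS, ΔL).
(a)–(f): forbidden (parity, ΔS, ΔL, ΔJ).
(b)–(c): forbidden (ΔJ).
(b)–(d): forbidden (parity, ΔL, ΔJ).
(b)–(e): forbidden (parity).
(b)–(f): forbidden (ΔS).
(c)–(d): forbidden (ΔL, ΔJ).
(c)–(e): forbidden (ΔJ).
(c)–(f): forbidden (parity, ΔS, ΔJ).
(d)–(e): forbidden (parity, ΔL).
(d)–(f): forbidden (ΔS, ΔL, ΔJ).
(e)–(f): forbidden (ΔS, ΔJ).
Allowed pairs: 0 of 15.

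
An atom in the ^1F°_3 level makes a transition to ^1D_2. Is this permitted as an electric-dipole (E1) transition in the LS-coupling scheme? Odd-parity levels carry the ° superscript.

Reading off the term symbols: S 0→0, L 3→2, J 3→2, parity odd→even.
Parity must change: odd → even — passes.
ΔS = 0: S: 0 → 0 — passes.
ΔL = 0, ±1 (not L=0↔0): L: 3 → 2, ΔL = -1 — passes.
ΔJ = 0, ±1 (not J=0↔0): J: 3 → 2, ΔJ = -1 — passes.
All four E1 rules are satisfied.

allowed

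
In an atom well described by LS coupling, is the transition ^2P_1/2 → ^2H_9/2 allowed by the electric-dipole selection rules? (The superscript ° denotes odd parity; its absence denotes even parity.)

forbidden

Initial level: S=1/2, L=1, J=1/2, parity even. Final level: S=1/2, L=5, J=9/2, parity even.
Parity must change: even → even — ✗.
ΔS = 0: S: 1/2 → 1/2 — ✓.
ΔL = 0, ±1 (not L=0↔0): L: 1 → 5, ΔL = +4 — ✗.
ΔJ = 0, ±1 (not J=0↔0): J: 1/2 → 9/2, ΔJ = +4 — ✗.
Rule(s) violated: parity, ΔL, ΔJ.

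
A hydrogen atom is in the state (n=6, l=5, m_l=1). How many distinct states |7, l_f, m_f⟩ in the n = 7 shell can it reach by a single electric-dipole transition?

E1 requires Δl = ±1, so l_f ∈ {4, 6}; with 0 ≤ l_f ≤ n_f−1 = 6, the allowed l_f values are {4, 6}.
For l_f = 4: m_f ∈ {m_i−1, m_i, m_i+1} ∩ [−4, 4] = {0, 1, 2} → 3 states.
For l_f = 6: m_f ∈ {m_i−1, m_i, m_i+1} ∩ [−6, 6] = {0, 1, 2} → 3 states.
Total: 6.

6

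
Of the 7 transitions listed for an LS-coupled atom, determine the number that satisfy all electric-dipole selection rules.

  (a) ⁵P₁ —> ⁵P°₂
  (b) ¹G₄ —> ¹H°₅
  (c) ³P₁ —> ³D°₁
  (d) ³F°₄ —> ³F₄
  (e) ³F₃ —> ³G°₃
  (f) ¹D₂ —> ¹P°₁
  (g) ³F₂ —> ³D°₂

7

(a) allowed
(b) allowed
(c) allowed
(d) allowed
(e) allowed
(f) allowed
(g) allowed
Total allowed: 7 of 7.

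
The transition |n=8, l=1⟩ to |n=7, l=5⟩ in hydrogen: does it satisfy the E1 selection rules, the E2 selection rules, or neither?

neither

Δl = 5 − 1 = +4; l_i + l_f = 6.
E1 (Δl = ±1): not satisfied.
E2 (Δl = 0,±2, l_i+l_f ≥ 2): not satisfied.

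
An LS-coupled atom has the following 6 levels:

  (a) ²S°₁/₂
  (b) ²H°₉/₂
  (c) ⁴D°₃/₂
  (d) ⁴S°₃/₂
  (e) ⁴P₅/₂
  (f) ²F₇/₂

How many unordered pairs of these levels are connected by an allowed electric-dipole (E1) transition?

2

(a)–(b): forbidden (parity, ΔL, ΔJ).
(a)–(c): forbidden (parity, ΔS, ΔL).
(a)–(d): forbidden (parity, ΔS, ΔL).
(a)–(e): forbidden (ΔS, ΔJ).
(a)–(f): forbidden (ΔL, ΔJ).
(b)–(c): forbidden (parity, ΔS, ΔL, ΔJ).
(b)–(d): forbidden (parity, ΔS, ΔL, ΔJ).
(b)–(e): forbidden (ΔS, ΔL, ΔJ).
(b)–(f): forbidden (ΔL).
(c)–(d): forbidden (parity, ΔL).
(c)–(e): allowed.
(c)–(f): forbidden (ΔS, ΔJ).
(d)–(e): allowed.
(d)–(f): forbidden (ΔS, ΔL, ΔJ).
(e)–(f): forbidden (parity, ΔS, ΔL).
Allowed pairs: 2 of 15.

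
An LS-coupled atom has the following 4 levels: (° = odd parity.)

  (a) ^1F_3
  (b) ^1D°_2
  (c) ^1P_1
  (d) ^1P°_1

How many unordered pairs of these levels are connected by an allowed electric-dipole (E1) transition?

3

(a)–(b): allowed.
(a)–(c): forbidden (parity, ΔL, ΔJ).
(a)–(d): forbidden (ΔL, ΔJ).
(b)–(c): allowed.
(b)–(d): forbidden (parity).
(c)–(d): allowed.
Allowed pairs: 3 of 6.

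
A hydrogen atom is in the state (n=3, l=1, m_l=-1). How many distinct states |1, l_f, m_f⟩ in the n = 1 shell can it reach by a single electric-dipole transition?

1

E1 requires Δl = ±1, so l_f ∈ {0, 2}; with 0 ≤ l_f ≤ n_f−1 = 0, the allowed l_f values are {0}.
For l_f = 0: m_f ∈ {m_i−1, m_i, m_i+1} ∩ [−0, 0] = {0} → 1 state.
Total: 1.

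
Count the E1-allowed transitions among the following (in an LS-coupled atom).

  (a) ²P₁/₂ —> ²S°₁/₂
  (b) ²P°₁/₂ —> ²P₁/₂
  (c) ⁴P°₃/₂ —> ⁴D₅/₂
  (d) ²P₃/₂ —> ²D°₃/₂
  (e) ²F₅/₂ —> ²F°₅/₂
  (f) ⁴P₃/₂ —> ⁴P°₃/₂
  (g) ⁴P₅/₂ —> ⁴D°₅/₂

(a) allowed
(b) allowed
(c) allowed
(d) allowed
(e) allowed
(f) allowed
(g) allowed
Total allowed: 7 of 7.

7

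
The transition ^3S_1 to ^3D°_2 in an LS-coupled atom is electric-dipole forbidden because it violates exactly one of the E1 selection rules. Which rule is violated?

Parity must change: even → odd — satisfied.
ΔJ = 0, ±1 (not J=0↔0): J: 1 → 2, ΔJ = +1 — satisfied.
ΔS = 0: S: 1 → 1 — satisfied.
ΔL = 0, ±1 (not L=0↔0): L: 0 → 2, ΔL = +2 — violated.

the ΔL = 0, ±1 rule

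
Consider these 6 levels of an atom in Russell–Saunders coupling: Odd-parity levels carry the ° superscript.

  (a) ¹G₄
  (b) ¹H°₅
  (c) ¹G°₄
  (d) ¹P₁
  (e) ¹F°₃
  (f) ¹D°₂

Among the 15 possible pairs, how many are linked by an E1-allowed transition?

4

(a)–(b): allowed.
(a)–(c): allowed.
(a)–(d): forbidden (parity, ΔL, ΔJ).
(a)–(e): allowed.
(a)–(f): forbidden (ΔL, ΔJ).
(b)–(c): forbidden (parity).
(b)–(d): forbidden (ΔL, ΔJ).
(b)–(e): forbidden (parity, ΔL, ΔJ).
(b)–(f): forbidden (parity, ΔL, ΔJ).
(c)–(d): forbidden (ΔL, ΔJ).
(c)–(e): forbidden (parity).
(c)–(f): forbidden (parity, ΔL, ΔJ).
(d)–(e): forbidden (ΔL, ΔJ).
(d)–(f): allowed.
(e)–(f): forbidden (parity).
Allowed pairs: 4 of 15.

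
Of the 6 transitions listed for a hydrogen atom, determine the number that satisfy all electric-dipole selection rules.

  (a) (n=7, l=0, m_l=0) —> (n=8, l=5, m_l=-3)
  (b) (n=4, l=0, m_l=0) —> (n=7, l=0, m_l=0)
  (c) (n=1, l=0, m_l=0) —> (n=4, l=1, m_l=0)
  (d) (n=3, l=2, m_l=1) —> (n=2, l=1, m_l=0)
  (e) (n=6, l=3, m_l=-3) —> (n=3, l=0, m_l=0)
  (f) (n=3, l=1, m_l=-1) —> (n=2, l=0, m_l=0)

3

(a) forbidden — Δl = +5 (E1 requires Δl = ±1); Δm_l = -3 (E1 requires Δm_l = 0, ±1)
(b) forbidden — Δl = +0 (E1 requires Δl = ±1)
(c) allowed
(d) allowed
(e) forbidden — Δl = -3 (E1 requires Δl = ±1); Δm_l = +3 (E1 requires Δm_l = 0, ±1)
(f) allowed
Total allowed: 3 of 6.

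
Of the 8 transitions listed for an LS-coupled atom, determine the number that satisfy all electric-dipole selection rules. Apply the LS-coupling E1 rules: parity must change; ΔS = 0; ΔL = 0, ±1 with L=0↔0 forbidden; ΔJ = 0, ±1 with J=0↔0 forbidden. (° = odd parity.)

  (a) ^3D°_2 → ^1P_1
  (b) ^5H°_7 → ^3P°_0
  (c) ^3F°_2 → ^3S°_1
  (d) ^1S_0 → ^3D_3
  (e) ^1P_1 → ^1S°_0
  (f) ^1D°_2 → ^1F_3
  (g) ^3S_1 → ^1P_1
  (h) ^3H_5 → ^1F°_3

(a) forbidden (ΔS fails)
(b) forbidden (parity, ΔS, ΔL, ΔJ fail)
(c) forbidden (parity, ΔL fail)
(d) forbidden (parity, ΔS, ΔL, ΔJ fail)
(e) allowed
(f) allowed
(g) forbidden (parity, ΔS fail)
(h) forbidden (ΔS, ΔL, ΔJ fail)
Total allowed: 2 of 8.

2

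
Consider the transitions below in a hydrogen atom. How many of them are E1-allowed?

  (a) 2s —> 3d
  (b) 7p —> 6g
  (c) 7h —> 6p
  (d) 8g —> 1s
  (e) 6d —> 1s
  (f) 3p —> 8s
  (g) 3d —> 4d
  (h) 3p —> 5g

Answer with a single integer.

1

(a) forbidden — Δl = +2 (E1 requires Δl = ±1)
(b) forbidden — Δl = +3 (E1 requires Δl = ±1)
(c) forbidden — Δl = -4 (E1 requires Δl = ±1)
(d) forbidden — Δl = -4 (E1 requires Δl = ±1)
(e) forbidden — Δl = -2 (E1 requires Δl = ±1)
(f) allowed
(g) forbidden — Δl = +0 (E1 requires Δl = ±1)
(h) forbidden — Δl = +3 (E1 requires Δl = ±1)
Total allowed: 1 of 8.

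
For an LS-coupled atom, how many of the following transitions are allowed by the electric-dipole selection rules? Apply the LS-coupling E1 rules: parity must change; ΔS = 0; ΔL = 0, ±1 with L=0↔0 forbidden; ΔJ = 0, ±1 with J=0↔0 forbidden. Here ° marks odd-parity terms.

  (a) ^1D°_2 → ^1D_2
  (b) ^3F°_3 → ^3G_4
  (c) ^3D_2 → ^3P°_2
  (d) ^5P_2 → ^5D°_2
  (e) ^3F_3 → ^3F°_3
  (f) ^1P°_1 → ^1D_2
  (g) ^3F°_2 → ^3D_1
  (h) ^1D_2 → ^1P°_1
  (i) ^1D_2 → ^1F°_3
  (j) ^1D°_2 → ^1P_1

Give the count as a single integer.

10

(a) allowed
(b) allowed
(c) allowed
(d) allowed
(e) allowed
(f) allowed
(g) allowed
(h) allowed
(i) allowed
(j) allowed
Total allowed: 10 of 10.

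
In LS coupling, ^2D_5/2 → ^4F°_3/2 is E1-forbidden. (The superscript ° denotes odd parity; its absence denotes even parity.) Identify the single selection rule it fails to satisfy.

Initial level: S=1/2, L=2, J=5/2, parity even. Final level: S=3/2, L=3, J=3/2, parity odd.
Parity must change: even → odd — ok.
ΔS = 0: S: 1/2 → 3/2 — fails.
ΔL = 0, ±1 (not L=0↔0): L: 2 → 3, ΔL = +1 — ok.
ΔJ = 0, ±1 (not J=0↔0): J: 5/2 → 3/2, ΔJ = -1 — ok.

the ΔS = 0 rule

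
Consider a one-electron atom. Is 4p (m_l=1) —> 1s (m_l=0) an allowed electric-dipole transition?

Initial l = 1, final l = 0, so Δl = -1. E1 requires Δl = ±1: ✓.
m_l: 1 → 0 (Δm_l = -1). |Δm_l| ≤ 1 ✓.
All E1 selection rules are satisfied.

allowed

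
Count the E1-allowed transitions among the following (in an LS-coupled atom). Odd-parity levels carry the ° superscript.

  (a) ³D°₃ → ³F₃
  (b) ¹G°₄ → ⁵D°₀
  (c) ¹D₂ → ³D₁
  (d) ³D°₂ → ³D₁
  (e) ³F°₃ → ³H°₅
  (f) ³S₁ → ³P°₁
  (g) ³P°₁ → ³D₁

4

(a) allowed
(b) forbidden (parity, ΔS, ΔL, ΔJ fail)
(c) forbidden (parity, ΔS fail)
(d) allowed
(e) forbidden (parity, ΔL, ΔJ fail)
(f) allowed
(g) allowed
Total allowed: 4 of 7.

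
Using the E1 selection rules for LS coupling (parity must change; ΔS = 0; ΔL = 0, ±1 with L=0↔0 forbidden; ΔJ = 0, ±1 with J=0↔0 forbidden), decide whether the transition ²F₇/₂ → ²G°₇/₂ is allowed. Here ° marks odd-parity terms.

allowed

Parity must change: even → odd — satisfied.
ΔS = 0: S: 1/2 → 1/2 — satisfied.
ΔL = 0, ±1 (not L=0↔0): L: 3 → 4, ΔL = +1 — satisfied.
ΔJ = 0, ±1 (not J=0↔0): J: 7/2 → 7/2, ΔJ = +0 — satisfied.
All four E1 rules are satisfied.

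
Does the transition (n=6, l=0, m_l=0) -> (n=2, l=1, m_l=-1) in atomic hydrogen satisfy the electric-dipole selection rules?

allowed

l: 0 → 1 (Δl = +1). Δl = ±1 ok.
m_l: 0 → -1 (Δm_l = -1). |Δm_l| ≤ 1 ok.
All E1 selection rules are satisfied.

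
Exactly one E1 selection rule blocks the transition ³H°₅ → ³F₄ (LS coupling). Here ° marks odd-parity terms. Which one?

Initial level: S=1, L=5, J=5, parity odd. Final level: S=1, L=3, J=4, parity even.
Parity must change: odd → even — ok.
ΔL = 0, ±1 (not L=0↔0): L: 5 → 3, ΔL = -2 — fails.
ΔJ = 0, ±1 (not J=0↔0): J: 5 → 4, ΔJ = -1 — ok.
ΔS = 0: S: 1 → 1 — ok.

the ΔL = 0, ±1 rule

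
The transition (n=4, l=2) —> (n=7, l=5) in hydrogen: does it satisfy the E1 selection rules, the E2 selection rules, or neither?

neither

Δl = 5 − 2 = +3; l_i + l_f = 7.
E1 (Δl = ±1): not satisfied.
E2 (Δl = 0,±2, l_i+l_f ≥ 2): not satisfied.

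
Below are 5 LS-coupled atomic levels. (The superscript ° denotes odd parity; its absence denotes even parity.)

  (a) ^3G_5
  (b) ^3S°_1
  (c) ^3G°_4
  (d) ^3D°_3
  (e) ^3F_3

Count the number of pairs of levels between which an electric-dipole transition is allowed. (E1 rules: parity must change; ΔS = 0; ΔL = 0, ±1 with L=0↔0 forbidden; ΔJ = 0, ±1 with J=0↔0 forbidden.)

3

(a)–(b): forbidden (ΔL, ΔJ).
(a)–(c): allowed.
(a)–(d): forbidden (ΔL, ΔJ).
(a)–(e): forbidden (parity, ΔJ).
(b)–(c): forbidden (parity, ΔL, ΔJ).
(b)–(d): forbidden (parity, ΔL, ΔJ).
(b)–(e): forbidden (ΔL, ΔJ).
(c)–(d): forbidden (parity, ΔL).
(c)–(e): allowed.
(d)–(e): allowed.
Allowed pairs: 3 of 10.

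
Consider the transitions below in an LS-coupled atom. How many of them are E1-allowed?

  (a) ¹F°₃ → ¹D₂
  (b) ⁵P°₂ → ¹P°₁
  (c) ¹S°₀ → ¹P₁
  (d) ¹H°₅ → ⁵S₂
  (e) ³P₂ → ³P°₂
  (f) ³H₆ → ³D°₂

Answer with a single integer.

3

(a) allowed
(b) forbidden (parity, ΔS fail)
(c) allowed
(d) forbidden (ΔS, ΔL, ΔJ fail)
(e) allowed
(f) forbidden (ΔL, ΔJ fail)
Total allowed: 3 of 6.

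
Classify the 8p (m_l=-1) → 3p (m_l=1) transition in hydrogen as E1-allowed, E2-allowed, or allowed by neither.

Δl = 1 − 1 = +0; l_i + l_f = 2.
Δm_l = +2.
E1 (Δl = ±1, |Δm_l| ≤ 1): not satisfied.
E2 (Δl = 0,±2, l_i+l_f ≥ 2, |Δm_l| ≤ 2): satisfied.

E2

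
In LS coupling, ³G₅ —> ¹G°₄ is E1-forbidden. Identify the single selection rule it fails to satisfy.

Parity must change: even → odd — ✓.
ΔS = 0: S: 1 → 0 — ✗.
ΔL = 0, ±1 (not L=0↔0): L: 4 → 4, ΔL = +0 — ✓.
ΔJ = 0, ±1 (not J=0↔0): J: 5 → 4, ΔJ = -1 — ✓.

the ΔS = 0 rule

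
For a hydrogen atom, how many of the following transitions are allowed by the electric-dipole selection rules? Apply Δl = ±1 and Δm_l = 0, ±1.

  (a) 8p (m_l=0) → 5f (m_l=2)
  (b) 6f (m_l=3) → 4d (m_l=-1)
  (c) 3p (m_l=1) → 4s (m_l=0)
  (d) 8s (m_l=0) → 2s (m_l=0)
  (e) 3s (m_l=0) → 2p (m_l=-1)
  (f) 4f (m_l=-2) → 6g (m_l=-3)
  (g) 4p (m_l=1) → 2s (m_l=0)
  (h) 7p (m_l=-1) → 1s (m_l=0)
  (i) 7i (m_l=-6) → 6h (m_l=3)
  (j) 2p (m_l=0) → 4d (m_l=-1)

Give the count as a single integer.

6

(a) forbidden — Δl = +2 (E1 requires Δl = ±1); Δm_l = +2 (E1 requires Δm_l = 0, ±1)
(b) forbidden — Δm_l = -4 (E1 requires Δm_l = 0, ±1)
(c) allowed
(d) forbidden — Δl = +0 (E1 requires Δl = ±1)
(e) allowed
(f) allowed
(g) allowed
(h) allowed
(i) forbidden — Δm_l = +9 (E1 requires Δm_l = 0, ±1)
(j) allowed
Total allowed: 6 of 10.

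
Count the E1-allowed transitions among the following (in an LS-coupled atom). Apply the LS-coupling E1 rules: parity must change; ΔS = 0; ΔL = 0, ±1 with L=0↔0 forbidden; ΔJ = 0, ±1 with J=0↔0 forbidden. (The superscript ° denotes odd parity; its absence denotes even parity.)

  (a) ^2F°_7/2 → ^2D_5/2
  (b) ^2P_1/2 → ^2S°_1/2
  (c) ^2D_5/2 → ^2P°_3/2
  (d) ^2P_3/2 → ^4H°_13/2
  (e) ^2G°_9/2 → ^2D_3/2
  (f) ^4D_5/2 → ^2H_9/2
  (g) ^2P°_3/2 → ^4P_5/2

(a) allowed
(b) allowed
(c) allowed
(d) forbidden (ΔS, ΔL, ΔJ fail)
(e) forbidden (ΔL, ΔJ fail)
(f) forbidden (parity, ΔS, ΔL, ΔJ fail)
(g) forbidden (ΔS fails)
Total allowed: 3 of 7.

3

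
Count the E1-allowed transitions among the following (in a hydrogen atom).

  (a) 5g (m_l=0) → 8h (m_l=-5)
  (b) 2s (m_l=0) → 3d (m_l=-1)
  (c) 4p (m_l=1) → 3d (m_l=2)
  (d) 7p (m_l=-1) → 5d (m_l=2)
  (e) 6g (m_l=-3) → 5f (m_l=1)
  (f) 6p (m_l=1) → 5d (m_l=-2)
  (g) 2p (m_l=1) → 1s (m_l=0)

(a) forbidden — Δm_l = -5 (E1 requires Δm_l = 0, ±1)
(b) forbidden — Δl = +2 (E1 requires Δl = ±1)
(c) allowed
(d) forbidden — Δm_l = +3 (E1 requires Δm_l = 0, ±1)
(e) forbidden — Δm_l = +4 (E1 requires Δm_l = 0, ±1)
(f) forbidden — Δm_l = -3 (E1 requires Δm_l = 0, ±1)
(g) allowed
Total allowed: 2 of 7.

2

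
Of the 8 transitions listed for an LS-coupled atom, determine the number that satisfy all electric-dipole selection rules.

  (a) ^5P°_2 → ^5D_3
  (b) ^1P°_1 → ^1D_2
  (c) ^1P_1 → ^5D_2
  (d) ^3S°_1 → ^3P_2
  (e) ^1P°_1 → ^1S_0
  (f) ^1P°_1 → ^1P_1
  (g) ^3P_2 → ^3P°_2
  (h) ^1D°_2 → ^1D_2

7

(a) allowed
(b) allowed
(c) forbidden (parity, ΔS fail)
(d) allowed
(e) allowed
(f) allowed
(g) allowed
(h) allowed
Total allowed: 7 of 8.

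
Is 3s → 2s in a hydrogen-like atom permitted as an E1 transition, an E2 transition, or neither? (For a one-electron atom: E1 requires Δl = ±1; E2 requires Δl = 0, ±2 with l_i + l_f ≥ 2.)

neither

Δl = 0 − 0 = +0; l_i + l_f = 0.
E1 (Δl = ±1): not satisfied.
E2 (Δl = 0,±2, l_i+l_f ≥ 2): not satisfied.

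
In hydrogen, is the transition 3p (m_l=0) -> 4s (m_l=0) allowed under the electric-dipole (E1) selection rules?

allowed

Δl = 0 − 1 = -1; the E1 rule Δl = ±1 is passes.
m_l: 0 → 0 (Δm_l = +0). |Δm_l| ≤ 1 passes.
All E1 selection rules are satisfied.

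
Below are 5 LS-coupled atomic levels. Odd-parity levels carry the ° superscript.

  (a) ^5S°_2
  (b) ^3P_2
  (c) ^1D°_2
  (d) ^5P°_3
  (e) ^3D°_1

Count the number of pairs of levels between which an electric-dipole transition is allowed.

(a)–(b): forbidden (ΔS).
(a)–(c): forbidden (parity, ΔS, ΔL).
(a)–(d): forbidden (parity).
(a)–(e): forbidden (parity, ΔS, ΔL).
(b)–(c): forbidden (ΔS).
(b)–(d): forbidden (ΔS).
(b)–(e): allowed.
(c)–(d): forbidden (parity, ΔS).
(c)–(e): forbidden (parity, ΔS).
(d)–(e): forbidden (parity, ΔS, ΔJ).
Allowed pairs: 1 of 10.

1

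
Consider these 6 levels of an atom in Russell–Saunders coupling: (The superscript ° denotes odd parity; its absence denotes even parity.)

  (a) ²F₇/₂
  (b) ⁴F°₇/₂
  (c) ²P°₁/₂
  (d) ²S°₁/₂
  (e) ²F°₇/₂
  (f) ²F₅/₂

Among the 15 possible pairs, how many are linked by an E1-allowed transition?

2

(a)–(b): forbidden (ΔS).
(a)–(c): forbidden (ΔL, ΔJ).
(a)–(d): forbidden (ΔL, ΔJ).
(a)–(e): allowed.
(a)–(f): forbidden (parity).
(b)–(c): forbidden (parity, ΔS, ΔL, ΔJ).
(b)–(d): forbidden (parity, ΔS, ΔL, ΔJ).
(b)–(e): forbidden (parity, ΔS).
(b)–(f): forbidden (ΔS).
(c)–(d): forbidden (parity).
(c)–(e): forbidden (parity, ΔL, ΔJ).
(c)–(f): forbidden (ΔL, ΔJ).
(d)–(e): forbidden (parity, ΔL, ΔJ).
(d)–(f): forbidden (ΔL, ΔJ).
(e)–(f): allowed.
Allowed pairs: 2 of 15.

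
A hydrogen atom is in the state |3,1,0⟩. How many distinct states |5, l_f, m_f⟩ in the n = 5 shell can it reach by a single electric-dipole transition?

4

E1 requires Δl = ±1, so l_f ∈ {0, 2}; with 0 ≤ l_f ≤ n_f−1 = 4, the allowed l_f values are {0, 2}.
For l_f = 0: m_f ∈ {m_i−1, m_i, m_i+1} ∩ [−0, 0] = {0} → 1 state.
For l_f = 2: m_f ∈ {m_i−1, m_i, m_i+1} ∩ [−2, 2] = {-1, 0, 1} → 3 states.
Total: 4.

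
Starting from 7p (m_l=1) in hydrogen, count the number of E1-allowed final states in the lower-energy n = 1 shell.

1

E1 requires Δl = ±1, so l_f ∈ {0, 2}; with 0 ≤ l_f ≤ n_f−1 = 0, the allowed l_f values are {0}.
For l_f = 0: m_f ∈ {m_i−1, m_i, m_i+1} ∩ [−0, 0] = {0} → 1 state.
Total: 1.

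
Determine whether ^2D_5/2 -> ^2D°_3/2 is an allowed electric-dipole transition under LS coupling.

allowed

Reading off the term symbols: S 1/2→1/2, L 2→2, J 5/2→3/2, parity even→odd.
Parity must change: even → odd — ok.
ΔS = 0: S: 1/2 → 1/2 — ok.
ΔL = 0, ±1 (not L=0↔0): L: 2 → 2, ΔL = +0 — ok.
ΔJ = 0, ±1 (not J=0↔0): J: 5/2 → 3/2, ΔJ = -1 — ok.
All four E1 rules are satisfied.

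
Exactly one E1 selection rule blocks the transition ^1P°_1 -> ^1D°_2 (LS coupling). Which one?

parity

ΔL = 0, ±1 (not L=0↔0): L: 1 → 2, ΔL = +1 — passes.
ΔS = 0: S: 0 → 0 — passes.
Parity must change: odd → odd — fails.
ΔJ = 0, ±1 (not J=0↔0): J: 1 → 2, ΔJ = +1 — passes.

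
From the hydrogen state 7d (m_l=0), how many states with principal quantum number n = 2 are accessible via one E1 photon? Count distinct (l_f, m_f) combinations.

E1 requires Δl = ±1, so l_f ∈ {1, 3}; with 0 ≤ l_f ≤ n_f−1 = 1, the allowed l_f values are {1}.
For l_f = 1: m_f ∈ {m_i−1, m_i, m_i+1} ∩ [−1, 1] = {-1, 0, 1} → 3 states.
Total: 3.

3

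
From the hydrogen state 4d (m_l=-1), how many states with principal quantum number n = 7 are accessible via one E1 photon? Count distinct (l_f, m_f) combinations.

5

E1 requires Δl = ±1, so l_f ∈ {1, 3}; with 0 ≤ l_f ≤ n_f−1 = 6, the allowed l_f values are {1, 3}.
For l_f = 1: m_f ∈ {m_i−1, m_i, m_i+1} ∩ [−1, 1] = {-1, 0} → 2 states.
For l_f = 3: m_f ∈ {m_i−1, m_i, m_i+1} ∩ [−3, 3] = {-2, -1, 0} → 3 states.
Total: 5.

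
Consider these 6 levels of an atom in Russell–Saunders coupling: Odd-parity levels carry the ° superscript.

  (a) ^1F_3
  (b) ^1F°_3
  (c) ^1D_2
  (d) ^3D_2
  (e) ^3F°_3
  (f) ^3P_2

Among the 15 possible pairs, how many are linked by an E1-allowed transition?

(a)–(b): allowed.
(a)–(c): forbidden (parity).
(a)–(d): forbidden (parity, ΔS).
(a)–(e): forbidden (ΔS).
(a)–(f): forbidden (parity, ΔS, ΔL).
(b)–(c): allowed.
(b)–(d): forbidden (ΔS).
(b)–(e): forbidden (parity, ΔS).
(b)–(f): forbidden (ΔS, ΔL).
(c)–(d): forbidden (parity, ΔS).
(c)–(e): forbidden (ΔS).
(c)–(f): forbidden (parity, ΔS).
(d)–(e): allowed.
(d)–(f): forbidden (parity).
(e)–(f): forbidden (ΔL).
Allowed pairs: 3 of 15.

3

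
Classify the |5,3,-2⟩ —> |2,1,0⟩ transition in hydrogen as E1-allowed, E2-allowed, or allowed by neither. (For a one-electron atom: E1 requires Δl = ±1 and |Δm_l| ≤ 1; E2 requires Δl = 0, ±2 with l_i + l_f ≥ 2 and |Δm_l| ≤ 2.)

Δl = 1 − 3 = -2; l_i + l_f = 4.
Δm_l = +2.
E1 (Δl = ±1, |Δm_l| ≤ 1): not satisfied.
E2 (Δl = 0,±2, l_i+l_f ≥ 2, |Δm_l| ≤ 2): satisfied.

E2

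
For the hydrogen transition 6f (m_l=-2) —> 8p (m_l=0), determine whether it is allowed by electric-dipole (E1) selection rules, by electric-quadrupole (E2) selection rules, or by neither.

Δl = 1 − 3 = -2; l_i + l_f = 4.
Δm_l = +2.
E1 (Δl = ±1, |Δm_l| ≤ 1): not satisfied.
E2 (Δl = 0,±2, l_i+l_f ≥ 2, |Δm_l| ≤ 2): satisfied.

E2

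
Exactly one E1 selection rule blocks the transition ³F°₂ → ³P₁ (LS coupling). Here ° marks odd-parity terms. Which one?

the ΔL = 0, ±1 rule

Parity must change: odd → even — passes.
ΔS = 0: S: 1 → 1 — passes.
ΔL = 0, ±1 (not L=0↔0): L: 3 → 1, ΔL = -2 — fails.
ΔJ = 0, ±1 (not J=0↔0): J: 2 → 1, ΔJ = -1 — passes.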